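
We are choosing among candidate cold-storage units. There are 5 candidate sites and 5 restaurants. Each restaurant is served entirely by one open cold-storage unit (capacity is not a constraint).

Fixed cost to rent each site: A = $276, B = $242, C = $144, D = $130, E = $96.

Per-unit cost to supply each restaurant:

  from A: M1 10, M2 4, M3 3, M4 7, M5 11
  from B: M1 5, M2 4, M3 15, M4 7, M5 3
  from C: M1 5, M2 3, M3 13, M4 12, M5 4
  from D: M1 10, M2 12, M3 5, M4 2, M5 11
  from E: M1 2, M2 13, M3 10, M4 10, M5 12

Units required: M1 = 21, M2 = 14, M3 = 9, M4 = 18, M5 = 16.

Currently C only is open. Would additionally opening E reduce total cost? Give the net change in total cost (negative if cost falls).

Current service cost with {C}: 544.
Adding E: each restaurant re-picks its cheapest; new service cost 418, saving 126.
Extra fixed cost: 96. Net change = 96 − 126 = -30.
(Totals: 688 → 658.)

Yes — net change −30 (cost falls by 30).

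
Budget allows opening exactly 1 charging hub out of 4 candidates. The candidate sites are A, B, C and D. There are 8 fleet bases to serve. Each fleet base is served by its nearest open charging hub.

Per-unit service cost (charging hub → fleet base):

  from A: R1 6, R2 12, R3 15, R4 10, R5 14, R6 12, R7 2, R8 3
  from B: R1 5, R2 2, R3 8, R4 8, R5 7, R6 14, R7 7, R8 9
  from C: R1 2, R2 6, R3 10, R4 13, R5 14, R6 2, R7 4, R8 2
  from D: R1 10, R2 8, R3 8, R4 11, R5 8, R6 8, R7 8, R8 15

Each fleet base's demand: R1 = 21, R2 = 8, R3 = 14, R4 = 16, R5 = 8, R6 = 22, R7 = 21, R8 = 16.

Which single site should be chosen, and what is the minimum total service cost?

Choose C only; total service cost 710.

With exactly 1 open, each fleet base uses its cheapest among the chosen.
{C}: R1→C 2·21=42, R2→C 6·8=48, R3→C 10·14=140, R4→C 13·16=208, R5→C 14·8=112, R6→C 2·22=44, R7→C 4·21=84, R8→C 2·16=32. Service cost 710.
{B}: service cost 1016
{A}: service cost 1058
Among all 4 size-1 choices, {C} is lowest.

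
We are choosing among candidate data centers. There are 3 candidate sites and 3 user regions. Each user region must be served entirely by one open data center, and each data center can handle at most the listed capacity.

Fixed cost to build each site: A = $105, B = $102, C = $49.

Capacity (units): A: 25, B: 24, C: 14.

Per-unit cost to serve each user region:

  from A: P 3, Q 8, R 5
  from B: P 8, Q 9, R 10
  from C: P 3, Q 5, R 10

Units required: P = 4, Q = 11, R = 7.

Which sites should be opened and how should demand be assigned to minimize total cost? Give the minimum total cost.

Open {A}: P→A 3·4=12, Q→A 8·11=88, R→A 5·7=35.
Loads: A carries 22/25. Service 135; fixed 105; total 240.
Next best feasible plan costs 256.

Minimum total cost: 240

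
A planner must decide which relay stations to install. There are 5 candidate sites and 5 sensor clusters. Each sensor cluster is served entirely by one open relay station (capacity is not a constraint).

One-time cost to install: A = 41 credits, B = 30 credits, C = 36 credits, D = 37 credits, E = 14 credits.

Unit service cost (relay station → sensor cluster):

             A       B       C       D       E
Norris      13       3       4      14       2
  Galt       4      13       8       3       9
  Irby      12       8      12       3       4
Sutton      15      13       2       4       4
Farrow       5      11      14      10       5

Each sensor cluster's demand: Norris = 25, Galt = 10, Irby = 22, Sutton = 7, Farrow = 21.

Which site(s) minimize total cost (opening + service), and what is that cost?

Open D and E; minimum total cost 330.

For any fixed open set, each sensor cluster goes to its cheapest open site; total = fixed + service.
{D, E}: Norris→E 2·25=50, Galt→D 3·10=30, Irby→D 3·22=66, Sutton→D 4·7=28, Farrow→E 5·21=105. Service 279; fixed 51; total 330.
{C, D, E}: Norris→E 2·25=50, Galt→D 3·10=30, Irby→D 3·22=66, Sutton→C 2·7=14, Farrow→E 5·21=105. Service 265; fixed 87; total 352.
{B, D, E}: service 279 + fixed 81 = 360
{A, B, C, D, E}: Norris→E 2·25=50, Galt→D 3·10=30, Irby→D 3·22=66, Sutton→C 2·7=14, Farrow→A 5·21=105. Service 265; fixed 158; total 423.
No other subset beats 330.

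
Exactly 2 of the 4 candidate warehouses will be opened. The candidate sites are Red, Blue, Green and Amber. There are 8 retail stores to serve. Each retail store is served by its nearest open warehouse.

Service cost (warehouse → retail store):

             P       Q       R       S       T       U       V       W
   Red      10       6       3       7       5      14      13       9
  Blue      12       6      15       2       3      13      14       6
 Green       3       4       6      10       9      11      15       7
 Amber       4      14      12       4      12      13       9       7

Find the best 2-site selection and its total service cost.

Choose Blue and Green; total service cost 49.

With exactly 2 open, each retail store uses its cheapest among the chosen.
{Blue, Green}: P→Green 3, Q→Green 4, R→Green 6, S→Blue 2, T→Blue 3, U→Green 11, V→Blue 14, W→Blue 6. Service cost 49.
{Red, Amber}: service cost 51
{Red, Green}: service cost 53
Among all 6 size-2 choices, {Blue, Green} is lowest.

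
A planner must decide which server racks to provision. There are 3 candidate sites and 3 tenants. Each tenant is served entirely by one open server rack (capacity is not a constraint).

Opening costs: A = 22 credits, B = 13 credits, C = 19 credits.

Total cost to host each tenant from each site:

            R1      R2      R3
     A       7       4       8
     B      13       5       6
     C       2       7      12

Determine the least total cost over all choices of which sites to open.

Minimum total cost: 37

For any fixed open set, each tenant goes to its cheapest open site; total = fixed + service.
{B}: R1→B 13, R2→B 5, R3→B 6. Service 24; fixed 13; total 37.
{C}: R1→C 2, R2→C 7, R3→C 12. Service 21; fixed 19; total 40.
{A}: service 19 + fixed 22 = 41
{A, B, C}: R1→C 2, R2→A 4, R3→B 6. Service 12; fixed 54; total 66.
No other subset beats 37.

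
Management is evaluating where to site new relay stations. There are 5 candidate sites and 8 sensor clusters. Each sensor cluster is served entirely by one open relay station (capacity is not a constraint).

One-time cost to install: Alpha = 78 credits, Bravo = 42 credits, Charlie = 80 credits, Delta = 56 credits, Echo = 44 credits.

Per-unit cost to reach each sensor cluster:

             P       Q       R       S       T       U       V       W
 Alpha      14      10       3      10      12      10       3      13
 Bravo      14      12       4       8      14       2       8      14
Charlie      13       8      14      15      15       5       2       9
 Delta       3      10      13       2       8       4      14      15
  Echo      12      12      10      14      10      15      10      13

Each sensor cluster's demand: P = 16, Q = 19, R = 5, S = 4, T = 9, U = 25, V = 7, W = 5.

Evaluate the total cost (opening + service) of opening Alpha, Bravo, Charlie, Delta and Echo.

Each sensor cluster is assigned to its cheapest site among the open ones.
{Alpha, Bravo, Charlie, Delta, Echo}: P→Delta 3·16=48, Q→Charlie 8·19=152, R→Alpha 3·5=15, S→Delta 2·4=8, T→Delta 8·9=72, U→Bravo 2·25=50, V→Charlie 2·7=14, W→Charlie 9·5=45. Service 404; fixed 300; total 704.

Total cost: 704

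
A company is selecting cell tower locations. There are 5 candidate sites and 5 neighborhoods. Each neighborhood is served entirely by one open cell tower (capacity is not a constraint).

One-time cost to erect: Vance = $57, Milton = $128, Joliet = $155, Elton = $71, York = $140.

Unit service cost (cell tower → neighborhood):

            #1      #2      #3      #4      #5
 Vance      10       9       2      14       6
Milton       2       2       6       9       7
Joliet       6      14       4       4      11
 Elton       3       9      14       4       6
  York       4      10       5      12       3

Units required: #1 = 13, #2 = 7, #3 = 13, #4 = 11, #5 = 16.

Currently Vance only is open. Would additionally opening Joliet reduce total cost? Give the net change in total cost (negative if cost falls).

Yes — net change −7 (cost falls by 7).

Current service cost with {Vance}: 469.
Adding Joliet: each neighborhood re-picks its cheapest; new service cost 307, saving 162.
Extra fixed cost: 155. Net change = 155 − 162 = -7.
(Totals: 526 → 519.)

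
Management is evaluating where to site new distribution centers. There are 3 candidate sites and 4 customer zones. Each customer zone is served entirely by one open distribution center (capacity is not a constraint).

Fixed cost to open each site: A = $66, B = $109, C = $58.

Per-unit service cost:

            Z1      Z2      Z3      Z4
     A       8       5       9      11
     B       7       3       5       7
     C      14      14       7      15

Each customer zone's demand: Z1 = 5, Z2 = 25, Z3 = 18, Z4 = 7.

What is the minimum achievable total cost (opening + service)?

Minimum total cost: 358

For any fixed open set, each customer zone goes to its cheapest open site; total = fixed + service.
{B}: Z1→B 7·5=35, Z2→B 3·25=75, Z3→B 5·18=90, Z4→B 7·7=49. Service 249; fixed 109; total 358.
{B, C}: Z1→B 7·5=35, Z2→B 3·25=75, Z3→B 5·18=90, Z4→B 7·7=49. Service 249; fixed 167; total 416.
{A, B}: service 249 + fixed 175 = 424
{A, B, C}: Z1→B 7·5=35, Z2→B 3·25=75, Z3→B 5·18=90, Z4→B 7·7=49. Service 249; fixed 233; total 482.
No other subset beats 358.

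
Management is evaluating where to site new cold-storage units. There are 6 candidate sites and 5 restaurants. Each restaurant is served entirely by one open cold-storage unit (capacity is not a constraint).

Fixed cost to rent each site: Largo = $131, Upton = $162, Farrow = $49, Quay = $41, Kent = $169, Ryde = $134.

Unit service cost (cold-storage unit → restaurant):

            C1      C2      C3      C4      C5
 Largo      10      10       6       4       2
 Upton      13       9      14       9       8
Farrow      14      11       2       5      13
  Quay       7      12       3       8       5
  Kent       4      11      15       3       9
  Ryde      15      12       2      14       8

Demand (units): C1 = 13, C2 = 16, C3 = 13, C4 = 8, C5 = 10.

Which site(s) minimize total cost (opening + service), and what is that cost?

Open Farrow and Quay; minimum total cost 473.

For any fixed open set, each restaurant goes to its cheapest open site; total = fixed + service.
{Farrow, Quay}: C1→Quay 7·13=91, C2→Farrow 11·16=176, C3→Farrow 2·13=26, C4→Farrow 5·8=40, C5→Quay 5·10=50. Service 383; fixed 90; total 473.
{Quay}: service 436 + fixed 41 = 477
{Largo, Quay}: service 342 + fixed 172 = 514
{Largo, Upton, Farrow, Quay, Kent, Ryde}: service 266 + fixed 686 = 952
No other subset beats 473.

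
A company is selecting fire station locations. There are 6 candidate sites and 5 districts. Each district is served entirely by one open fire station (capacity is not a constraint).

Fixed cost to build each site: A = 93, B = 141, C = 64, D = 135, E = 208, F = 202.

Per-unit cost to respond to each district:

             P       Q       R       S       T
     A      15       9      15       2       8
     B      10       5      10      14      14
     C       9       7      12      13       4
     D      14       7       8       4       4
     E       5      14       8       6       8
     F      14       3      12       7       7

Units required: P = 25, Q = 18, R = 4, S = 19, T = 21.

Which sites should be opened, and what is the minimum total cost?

Open A and C; minimum total cost 678.

For any fixed open set, each district goes to its cheapest open site; total = fixed + service.
{A, C}: P→C 9·25=225, Q→C 7·18=126, R→C 12·4=48, S→A 2·19=38, T→C 4·21=84. Service 521; fixed 157; total 678.
{C, D}: P→C 9·25=225, Q→C 7·18=126, R→D 8·4=32, S→D 4·19=76, T→C 4·21=84. Service 543; fixed 199; total 742.
{C, E}: service 481 + fixed 272 = 753
{A, B, C, D, E, F}: P→E 5·25=125, Q→F 3·18=54, R→D 8·4=32, S→A 2·19=38, T→C 4·21=84. Service 333; fixed 843; total 1176.
No other subset beats 678.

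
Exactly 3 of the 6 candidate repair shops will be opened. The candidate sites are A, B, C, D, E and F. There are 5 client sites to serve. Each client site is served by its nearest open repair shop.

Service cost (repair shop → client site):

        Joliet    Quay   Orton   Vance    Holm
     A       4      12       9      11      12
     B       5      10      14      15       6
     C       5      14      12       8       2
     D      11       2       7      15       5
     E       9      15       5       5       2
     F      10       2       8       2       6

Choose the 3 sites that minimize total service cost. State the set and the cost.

With exactly 3 open, each client site uses its cheapest among the chosen.
{A, E, F}: Joliet→A 4, Quay→F 2, Orton→E 5, Vance→F 2, Holm→E 2. Service cost 15.
{B, E, F}: service cost 16
{C, E, F}: service cost 16
Among all 20 size-3 choices, {A, E, F} is lowest.

Choose A, E and F; total service cost 15.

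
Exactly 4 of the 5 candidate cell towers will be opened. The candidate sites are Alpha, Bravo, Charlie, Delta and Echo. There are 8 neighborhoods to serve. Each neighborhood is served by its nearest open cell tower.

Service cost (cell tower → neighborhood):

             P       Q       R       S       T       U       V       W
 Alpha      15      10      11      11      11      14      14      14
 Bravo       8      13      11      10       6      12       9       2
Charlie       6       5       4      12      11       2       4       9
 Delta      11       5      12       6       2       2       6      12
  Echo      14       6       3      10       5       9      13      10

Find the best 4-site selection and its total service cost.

Choose Bravo, Charlie, Delta and Echo; total service cost 30.

With exactly 4 open, each neighborhood uses its cheapest among the chosen.
{Bravo, Charlie, Delta, Echo}: P→Charlie 6, Q→Charlie 5, R→Echo 3, S→Delta 6, T→Delta 2, U→Charlie 2, V→Charlie 4, W→Bravo 2. Service cost 30.
{Alpha, Bravo, Charlie, Delta}: service cost 31
{Alpha, Bravo, Delta, Echo}: service cost 34
Among all 5 size-4 choices, {Bravo, Charlie, Delta, Echo} is lowest.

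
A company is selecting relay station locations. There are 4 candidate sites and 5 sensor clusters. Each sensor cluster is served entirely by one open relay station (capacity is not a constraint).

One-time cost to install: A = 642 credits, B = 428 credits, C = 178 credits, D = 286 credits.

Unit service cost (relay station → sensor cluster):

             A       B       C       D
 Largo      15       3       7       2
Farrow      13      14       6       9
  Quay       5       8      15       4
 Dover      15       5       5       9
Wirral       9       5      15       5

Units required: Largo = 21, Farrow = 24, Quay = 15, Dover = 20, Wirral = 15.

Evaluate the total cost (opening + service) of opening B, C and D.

Each sensor cluster is assigned to its cheapest site among the open ones.
{B, C, D}: Largo→D 2·21=42, Farrow→C 6·24=144, Quay→D 4·15=60, Dover→B 5·20=100, Wirral→B 5·15=75. Service 421; fixed 892; total 1313.

Total cost: 1313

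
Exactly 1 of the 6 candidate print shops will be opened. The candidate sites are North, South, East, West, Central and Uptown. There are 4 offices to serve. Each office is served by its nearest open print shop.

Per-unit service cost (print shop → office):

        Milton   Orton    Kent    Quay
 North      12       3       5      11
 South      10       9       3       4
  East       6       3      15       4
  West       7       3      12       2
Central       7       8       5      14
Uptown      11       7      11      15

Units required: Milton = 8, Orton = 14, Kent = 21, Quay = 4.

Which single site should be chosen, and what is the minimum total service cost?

With exactly 1 open, each office uses its cheapest among the chosen.
{South}: Milton→South 10·8=80, Orton→South 9·14=126, Kent→South 3·21=63, Quay→South 4·4=16. Service cost 285.
{North}: service cost 287
{Central}: service cost 329
Among all 6 size-1 choices, {South} is lowest.

Choose South only; total service cost 285.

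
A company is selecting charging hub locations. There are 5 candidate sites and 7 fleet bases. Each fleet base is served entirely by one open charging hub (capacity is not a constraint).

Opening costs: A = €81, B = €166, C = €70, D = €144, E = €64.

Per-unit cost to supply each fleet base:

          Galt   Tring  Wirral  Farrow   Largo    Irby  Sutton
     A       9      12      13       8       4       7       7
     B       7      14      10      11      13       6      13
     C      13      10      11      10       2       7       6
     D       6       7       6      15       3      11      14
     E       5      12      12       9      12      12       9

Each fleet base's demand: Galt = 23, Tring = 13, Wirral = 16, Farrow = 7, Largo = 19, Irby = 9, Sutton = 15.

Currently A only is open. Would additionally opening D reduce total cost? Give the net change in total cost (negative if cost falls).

Current service cost with {A}: 871.
Adding D: each fleet base re-picks its cheapest; new service cost 606, saving 265.
Extra fixed cost: 144. Net change = 144 − 265 = -121.
(Totals: 952 → 831.)

Yes — net change −121 (cost falls by 121).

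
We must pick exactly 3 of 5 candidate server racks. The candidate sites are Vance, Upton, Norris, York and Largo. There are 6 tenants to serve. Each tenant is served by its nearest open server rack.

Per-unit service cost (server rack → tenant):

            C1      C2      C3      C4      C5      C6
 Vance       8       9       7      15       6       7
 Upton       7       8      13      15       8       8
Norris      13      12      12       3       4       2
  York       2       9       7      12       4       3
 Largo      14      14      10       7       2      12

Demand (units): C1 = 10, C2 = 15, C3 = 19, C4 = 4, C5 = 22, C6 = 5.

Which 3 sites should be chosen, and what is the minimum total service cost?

With exactly 3 open, each tenant uses its cheapest among the chosen.
{Norris, York, Largo}: C1→York 2·10=20, C2→York 9·15=135, C3→York 7·19=133, C4→Norris 3·4=12, C5→Largo 2·22=44, C6→Norris 2·5=10. Service cost 354.
{Upton, York, Largo}: service cost 360
{Vance, York, Largo}: service cost 375
Among all 10 size-3 choices, {Norris, York, Largo} is lowest.

Choose Norris, York and Largo; total service cost 354.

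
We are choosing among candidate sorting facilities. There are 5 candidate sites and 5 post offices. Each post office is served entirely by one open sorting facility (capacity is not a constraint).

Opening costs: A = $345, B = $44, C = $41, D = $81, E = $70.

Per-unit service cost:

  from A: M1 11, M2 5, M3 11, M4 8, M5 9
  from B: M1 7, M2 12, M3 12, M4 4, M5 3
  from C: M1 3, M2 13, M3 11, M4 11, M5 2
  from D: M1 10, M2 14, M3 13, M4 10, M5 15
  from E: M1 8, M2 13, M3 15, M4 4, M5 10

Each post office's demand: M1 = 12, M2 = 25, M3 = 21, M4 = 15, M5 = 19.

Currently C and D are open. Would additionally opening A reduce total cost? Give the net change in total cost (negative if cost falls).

No — net change +115 (cost rises by 115).

Current service cost with {C, D}: 780.
Adding A: each post office re-picks its cheapest; new service cost 550, saving 230.
Extra fixed cost: 345. Net change = 345 − 230 = 115.
(Totals: 902 → 1017.)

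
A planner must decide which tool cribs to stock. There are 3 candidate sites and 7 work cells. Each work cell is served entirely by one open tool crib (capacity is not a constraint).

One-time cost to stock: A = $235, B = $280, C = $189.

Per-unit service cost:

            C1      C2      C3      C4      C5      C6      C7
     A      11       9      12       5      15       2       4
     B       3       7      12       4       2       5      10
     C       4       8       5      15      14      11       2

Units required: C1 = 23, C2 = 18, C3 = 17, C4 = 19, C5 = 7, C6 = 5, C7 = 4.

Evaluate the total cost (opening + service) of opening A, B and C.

Total cost: 1092

Each work cell is assigned to its cheapest site among the open ones.
{A, B, C}: C1→B 3·23=69, C2→B 7·18=126, C3→C 5·17=85, C4→B 4·19=76, C5→B 2·7=14, C6→A 2·5=10, C7→C 2·4=8. Service 388; fixed 704; total 1092.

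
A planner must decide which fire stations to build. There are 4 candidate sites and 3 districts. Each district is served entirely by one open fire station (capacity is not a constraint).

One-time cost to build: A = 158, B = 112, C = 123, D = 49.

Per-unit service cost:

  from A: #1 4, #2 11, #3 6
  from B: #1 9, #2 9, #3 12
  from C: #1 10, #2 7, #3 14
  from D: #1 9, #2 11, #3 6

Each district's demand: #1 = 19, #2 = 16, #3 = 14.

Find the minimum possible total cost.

Minimum total cost: 480

For any fixed open set, each district goes to its cheapest open site; total = fixed + service.
{D}: #1→D 9·19=171, #2→D 11·16=176, #3→D 6·14=84. Service 431; fixed 49; total 480.
{A}: service 336 + fixed 158 = 494
{C, D}: #1→D 9·19=171, #2→C 7·16=112, #3→D 6·14=84. Service 367; fixed 172; total 539.
{A, B, C, D}: #1→A 4·19=76, #2→C 7·16=112, #3→A 6·14=84. Service 272; fixed 442; total 714.
No other subset beats 480.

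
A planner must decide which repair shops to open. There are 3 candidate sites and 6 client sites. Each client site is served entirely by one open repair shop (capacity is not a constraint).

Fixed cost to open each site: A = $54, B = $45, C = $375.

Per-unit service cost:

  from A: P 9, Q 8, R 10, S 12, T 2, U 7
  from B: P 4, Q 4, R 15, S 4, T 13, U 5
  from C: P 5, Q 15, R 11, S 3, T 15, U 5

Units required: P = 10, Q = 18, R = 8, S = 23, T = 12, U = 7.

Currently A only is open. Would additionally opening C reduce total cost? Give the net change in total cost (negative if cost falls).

Current service cost with {A}: 663.
Adding C: each client site re-picks its cheapest; new service cost 402, saving 261.
Extra fixed cost: 375. Net change = 375 − 261 = 114.
(Totals: 717 → 831.)

No — net change +114 (cost rises by 114).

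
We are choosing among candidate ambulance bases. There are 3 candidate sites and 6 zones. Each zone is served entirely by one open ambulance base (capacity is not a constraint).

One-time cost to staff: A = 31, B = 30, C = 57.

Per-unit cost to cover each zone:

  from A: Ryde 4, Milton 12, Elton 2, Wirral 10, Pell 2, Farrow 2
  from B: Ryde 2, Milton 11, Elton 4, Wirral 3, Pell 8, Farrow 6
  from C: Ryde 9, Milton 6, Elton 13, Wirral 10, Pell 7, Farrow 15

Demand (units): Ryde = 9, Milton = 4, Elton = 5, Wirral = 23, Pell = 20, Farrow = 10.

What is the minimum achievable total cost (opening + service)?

For any fixed open set, each zone goes to its cheapest open site; total = fixed + service.
{A, B}: Ryde→B 2·9=18, Milton→B 11·4=44, Elton→A 2·5=10, Wirral→B 3·23=69, Pell→A 2·20=40, Farrow→A 2·10=20. Service 201; fixed 61; total 262.
{A, B, C}: Ryde→B 2·9=18, Milton→C 6·4=24, Elton→A 2·5=10, Wirral→B 3·23=69, Pell→A 2·20=40, Farrow→A 2·10=20. Service 181; fixed 118; total 299.
{B}: service 371 + fixed 30 = 401
(All 7 nonempty subsets were checked; A and B is lowest.)

Minimum total cost: 262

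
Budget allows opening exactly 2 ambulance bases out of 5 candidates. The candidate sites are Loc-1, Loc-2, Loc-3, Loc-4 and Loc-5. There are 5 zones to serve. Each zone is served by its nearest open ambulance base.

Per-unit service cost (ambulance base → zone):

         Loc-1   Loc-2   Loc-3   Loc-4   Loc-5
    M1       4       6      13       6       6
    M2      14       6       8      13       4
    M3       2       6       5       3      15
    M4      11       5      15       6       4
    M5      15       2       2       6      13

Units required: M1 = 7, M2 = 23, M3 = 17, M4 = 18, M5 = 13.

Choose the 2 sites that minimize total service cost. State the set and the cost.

With exactly 2 open, each zone uses its cheapest among the chosen.
{Loc-1, Loc-2}: M1→Loc-1 4·7=28, M2→Loc-2 6·23=138, M3→Loc-1 2·17=34, M4→Loc-2 5·18=90, M5→Loc-2 2·13=26. Service cost 316.
{Loc-3, Loc-5}: service cost 317
{Loc-2, Loc-5}: service cost 334
Among all 10 size-2 choices, {Loc-1, Loc-2} is lowest.

Choose Loc-1 and Loc-2; total service cost 316.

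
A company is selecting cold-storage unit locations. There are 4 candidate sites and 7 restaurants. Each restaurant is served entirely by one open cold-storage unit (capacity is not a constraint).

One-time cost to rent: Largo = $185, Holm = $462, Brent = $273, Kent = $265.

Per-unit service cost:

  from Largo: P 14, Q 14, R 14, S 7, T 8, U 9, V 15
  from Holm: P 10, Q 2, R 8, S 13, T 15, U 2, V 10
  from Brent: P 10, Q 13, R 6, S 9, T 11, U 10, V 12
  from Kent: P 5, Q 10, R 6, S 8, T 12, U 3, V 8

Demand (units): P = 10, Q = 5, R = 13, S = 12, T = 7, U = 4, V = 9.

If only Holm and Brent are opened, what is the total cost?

Total cost: 1206

Each restaurant is assigned to its cheapest site among the open ones.
{Holm, Brent}: P→Holm 10·10=100, Q→Holm 2·5=10, R→Brent 6·13=78, S→Brent 9·12=108, T→Brent 11·7=77, U→Holm 2·4=8, V→Holm 10·9=90. Service 471; fixed 735; total 1206.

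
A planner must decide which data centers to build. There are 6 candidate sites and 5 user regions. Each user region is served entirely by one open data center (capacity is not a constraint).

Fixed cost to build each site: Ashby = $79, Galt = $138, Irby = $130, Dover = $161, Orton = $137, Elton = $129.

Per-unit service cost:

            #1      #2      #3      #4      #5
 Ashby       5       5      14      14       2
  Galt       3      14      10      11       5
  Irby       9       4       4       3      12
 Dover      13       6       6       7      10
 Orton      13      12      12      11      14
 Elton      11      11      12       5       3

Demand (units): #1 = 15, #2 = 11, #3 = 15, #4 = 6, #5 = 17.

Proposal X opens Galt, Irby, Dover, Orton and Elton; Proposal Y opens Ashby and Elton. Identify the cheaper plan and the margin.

Proposal X: {Galt, Irby, Dover, Orton, Elton}: #1→Galt 3·15=45, #2→Irby 4·11=44, #3→Irby 4·15=60, #4→Irby 3·6=18, #5→Elton 3·17=51. Service 218; fixed 695; total 913.
Proposal Y: {Ashby, Elton}: #1→Ashby 5·15=75, #2→Ashby 5·11=55, #3→Elton 12·15=180, #4→Elton 5·6=30, #5→Ashby 2·17=34. Service 374; fixed 208; total 582.
Difference: |913 − 582| = 331.

Proposal Y is cheaper by 331.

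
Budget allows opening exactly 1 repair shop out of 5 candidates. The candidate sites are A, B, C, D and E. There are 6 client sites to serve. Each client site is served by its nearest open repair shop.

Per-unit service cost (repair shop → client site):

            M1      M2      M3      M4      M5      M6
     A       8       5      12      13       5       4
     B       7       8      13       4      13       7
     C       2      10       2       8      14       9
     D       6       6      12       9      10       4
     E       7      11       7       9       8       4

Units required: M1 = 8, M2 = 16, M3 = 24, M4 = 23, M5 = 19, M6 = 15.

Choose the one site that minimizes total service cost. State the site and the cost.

With exactly 1 open, each client site uses its cheapest among the chosen.
{C}: M1→C 2·8=16, M2→C 10·16=160, M3→C 2·24=48, M4→C 8·23=184, M5→C 14·19=266, M6→C 9·15=135. Service cost 809.
{E}: service cost 819
{A}: service cost 886
Among all 5 size-1 choices, {C} is lowest.

Choose C only; total service cost 809.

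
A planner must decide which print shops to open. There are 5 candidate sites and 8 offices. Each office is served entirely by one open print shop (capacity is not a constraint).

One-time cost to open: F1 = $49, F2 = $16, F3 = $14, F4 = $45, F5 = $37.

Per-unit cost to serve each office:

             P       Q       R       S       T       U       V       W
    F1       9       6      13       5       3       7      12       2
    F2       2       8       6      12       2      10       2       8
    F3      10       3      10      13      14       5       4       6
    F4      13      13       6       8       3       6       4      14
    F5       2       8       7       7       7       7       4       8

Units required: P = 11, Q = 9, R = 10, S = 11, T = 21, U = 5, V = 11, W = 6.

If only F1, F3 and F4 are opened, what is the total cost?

Total cost: 493

Each office is assigned to its cheapest site among the open ones.
{F1, F3, F4}: P→F1 9·11=99, Q→F3 3·9=27, R→F4 6·10=60, S→F1 5·11=55, T→F1 3·21=63, U→F3 5·5=25, V→F3 4·11=44, W→F1 2·6=12. Service 385; fixed 108; total 493.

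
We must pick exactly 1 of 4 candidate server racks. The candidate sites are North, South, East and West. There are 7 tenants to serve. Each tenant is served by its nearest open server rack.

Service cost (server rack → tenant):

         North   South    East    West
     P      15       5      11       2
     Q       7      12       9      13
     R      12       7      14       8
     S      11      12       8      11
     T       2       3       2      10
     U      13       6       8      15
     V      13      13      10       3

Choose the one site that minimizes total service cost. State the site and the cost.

With exactly 1 open, each tenant uses its cheapest among the chosen.
{South}: P→South 5, Q→South 12, R→South 7, S→South 12, T→South 3, U→South 6, V→South 13. Service cost 58.
{East}: service cost 62
{West}: service cost 62
Among all 4 size-1 choices, {South} is lowest.

Choose South only; total service cost 58.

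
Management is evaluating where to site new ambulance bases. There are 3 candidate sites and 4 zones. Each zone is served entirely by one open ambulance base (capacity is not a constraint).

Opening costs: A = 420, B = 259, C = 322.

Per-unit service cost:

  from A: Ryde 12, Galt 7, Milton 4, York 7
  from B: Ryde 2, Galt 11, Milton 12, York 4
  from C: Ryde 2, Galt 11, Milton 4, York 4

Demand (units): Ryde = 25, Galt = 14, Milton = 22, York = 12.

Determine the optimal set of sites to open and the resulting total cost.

Open C only; minimum total cost 662.

For any fixed open set, each zone goes to its cheapest open site; total = fixed + service.
{C}: Ryde→C 2·25=50, Galt→C 11·14=154, Milton→C 4·22=88, York→C 4·12=48. Service 340; fixed 322; total 662.
{B}: Ryde→B 2·25=50, Galt→B 11·14=154, Milton→B 12·22=264, York→B 4·12=48. Service 516; fixed 259; total 775.
{B, C}: Ryde→B 2·25=50, Galt→B 11·14=154, Milton→C 4·22=88, York→B 4·12=48. Service 340; fixed 581; total 921.
{A, B, C}: Ryde→B 2·25=50, Galt→A 7·14=98, Milton→A 4·22=88, York→B 4·12=48. Service 284; fixed 1001; total 1285.
No other subset beats 662.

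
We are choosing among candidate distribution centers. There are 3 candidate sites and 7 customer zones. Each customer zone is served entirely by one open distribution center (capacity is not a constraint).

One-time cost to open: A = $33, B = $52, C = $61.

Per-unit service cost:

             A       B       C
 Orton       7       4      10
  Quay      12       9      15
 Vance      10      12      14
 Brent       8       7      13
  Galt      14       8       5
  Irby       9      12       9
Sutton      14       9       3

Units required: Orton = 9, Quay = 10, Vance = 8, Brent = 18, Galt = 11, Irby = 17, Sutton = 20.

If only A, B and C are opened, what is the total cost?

Total cost: 746

Each customer zone is assigned to its cheapest site among the open ones.
{A, B, C}: Orton→B 4·9=36, Quay→B 9·10=90, Vance→A 10·8=80, Brent→B 7·18=126, Galt→C 5·11=55, Irby→A 9·17=153, Sutton→C 3·20=60. Service 600; fixed 146; total 746.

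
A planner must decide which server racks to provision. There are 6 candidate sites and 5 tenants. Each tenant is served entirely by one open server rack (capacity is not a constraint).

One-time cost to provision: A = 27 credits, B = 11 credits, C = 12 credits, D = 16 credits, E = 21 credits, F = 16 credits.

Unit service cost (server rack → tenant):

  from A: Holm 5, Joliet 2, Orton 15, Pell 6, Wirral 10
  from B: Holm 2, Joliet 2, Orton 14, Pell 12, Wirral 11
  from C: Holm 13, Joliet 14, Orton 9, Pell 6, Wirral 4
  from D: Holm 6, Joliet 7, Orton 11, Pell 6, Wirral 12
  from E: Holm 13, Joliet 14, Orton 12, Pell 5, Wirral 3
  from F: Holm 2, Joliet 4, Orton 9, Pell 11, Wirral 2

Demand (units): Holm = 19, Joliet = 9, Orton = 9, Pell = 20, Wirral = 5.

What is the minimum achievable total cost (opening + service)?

Minimum total cost: 295

For any fixed open set, each tenant goes to its cheapest open site; total = fixed + service.
{B, E, F}: Holm→B 2·19=38, Joliet→B 2·9=18, Orton→F 9·9=81, Pell→E 5·20=100, Wirral→F 2·5=10. Service 247; fixed 48; total 295.
{B, C, E}: Holm→B 2·19=38, Joliet→B 2·9=18, Orton→C 9·9=81, Pell→E 5·20=100, Wirral→E 3·5=15. Service 252; fixed 44; total 296.
{B, C}: service 277 + fixed 23 = 300
{A, B, C, D, E, F}: service 247 + fixed 103 = 350
No other subset beats 295.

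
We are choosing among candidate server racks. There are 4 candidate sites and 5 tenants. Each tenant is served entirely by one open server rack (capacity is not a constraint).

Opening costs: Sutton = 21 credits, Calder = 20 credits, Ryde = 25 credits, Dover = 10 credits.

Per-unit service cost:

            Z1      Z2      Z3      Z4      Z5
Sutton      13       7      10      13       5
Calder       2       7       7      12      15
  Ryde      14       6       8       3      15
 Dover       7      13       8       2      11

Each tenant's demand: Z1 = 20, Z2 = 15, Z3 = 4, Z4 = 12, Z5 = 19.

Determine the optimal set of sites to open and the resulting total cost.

For any fixed open set, each tenant goes to its cheapest open site; total = fixed + service.
{Sutton, Calder, Dover}: Z1→Calder 2·20=40, Z2→Sutton 7·15=105, Z3→Calder 7·4=28, Z4→Dover 2·12=24, Z5→Sutton 5·19=95. Service 292; fixed 51; total 343.
{Sutton, Calder, Ryde, Dover}: service 277 + fixed 76 = 353
{Sutton, Calder, Ryde}: Z1→Calder 2·20=40, Z2→Ryde 6·15=90, Z3→Calder 7·4=28, Z4→Ryde 3·12=36, Z5→Sutton 5·19=95. Service 289; fixed 66; total 355.
{Dover}: Z1→Dover 7·20=140, Z2→Dover 13·15=195, Z3→Dover 8·4=32, Z4→Dover 2·12=24, Z5→Dover 11·19=209. Service 600; fixed 10; total 610.
No other subset beats 343.

Open Sutton, Calder and Dover; minimum total cost 343.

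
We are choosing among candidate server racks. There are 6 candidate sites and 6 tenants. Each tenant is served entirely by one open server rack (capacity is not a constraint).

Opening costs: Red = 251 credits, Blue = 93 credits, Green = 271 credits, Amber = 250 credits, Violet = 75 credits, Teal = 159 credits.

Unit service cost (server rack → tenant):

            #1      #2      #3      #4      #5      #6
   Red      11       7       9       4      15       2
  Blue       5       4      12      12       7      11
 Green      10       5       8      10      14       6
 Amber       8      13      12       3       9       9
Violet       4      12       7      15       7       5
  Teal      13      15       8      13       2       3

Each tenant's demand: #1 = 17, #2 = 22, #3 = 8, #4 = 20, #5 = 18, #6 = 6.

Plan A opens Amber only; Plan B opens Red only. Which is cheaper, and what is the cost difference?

Plan A: {Amber}: #1→Amber 8·17=136, #2→Amber 13·22=286, #3→Amber 12·8=96, #4→Amber 3·20=60, #5→Amber 9·18=162, #6→Amber 9·6=54. Service 794; fixed 250; total 1044.
Plan B: {Red}: #1→Red 11·17=187, #2→Red 7·22=154, #3→Red 9·8=72, #4→Red 4·20=80, #5→Red 15·18=270, #6→Red 2·6=12. Service 775; fixed 251; total 1026.
Difference: |1044 − 1026| = 18.

Plan B is cheaper by 18.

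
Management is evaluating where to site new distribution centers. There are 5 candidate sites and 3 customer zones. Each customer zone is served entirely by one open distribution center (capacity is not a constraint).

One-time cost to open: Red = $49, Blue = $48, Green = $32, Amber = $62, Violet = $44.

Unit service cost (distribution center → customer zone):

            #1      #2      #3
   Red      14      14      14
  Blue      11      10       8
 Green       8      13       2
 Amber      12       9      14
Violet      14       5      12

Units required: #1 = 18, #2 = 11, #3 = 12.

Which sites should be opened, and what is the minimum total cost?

For any fixed open set, each customer zone goes to its cheapest open site; total = fixed + service.
{Green, Violet}: #1→Green 8·18=144, #2→Violet 5·11=55, #3→Green 2·12=24. Service 223; fixed 76; total 299.
{Green}: #1→Green 8·18=144, #2→Green 13·11=143, #3→Green 2·12=24. Service 311; fixed 32; total 343.
{Blue, Green, Violet}: #1→Green 8·18=144, #2→Violet 5·11=55, #3→Green 2·12=24. Service 223; fixed 124; total 347.
{Red, Blue, Green, Amber, Violet}: service 223 + fixed 235 = 458
No other subset beats 299.

Open Green and Violet; minimum total cost 299.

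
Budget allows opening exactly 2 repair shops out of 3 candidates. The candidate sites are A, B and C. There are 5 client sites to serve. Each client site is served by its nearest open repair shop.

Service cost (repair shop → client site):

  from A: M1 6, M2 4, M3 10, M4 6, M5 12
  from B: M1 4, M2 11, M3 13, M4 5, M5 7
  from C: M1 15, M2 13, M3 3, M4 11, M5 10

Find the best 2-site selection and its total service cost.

Choose A and C; total service cost 29.

With exactly 2 open, each client site uses its cheapest among the chosen.
{A, C}: M1→A 6, M2→A 4, M3→C 3, M4→A 6, M5→C 10. Service cost 29.
{A, B}: service cost 30
{B, C}: service cost 30
Among all 3 size-2 choices, {A, C} is lowest.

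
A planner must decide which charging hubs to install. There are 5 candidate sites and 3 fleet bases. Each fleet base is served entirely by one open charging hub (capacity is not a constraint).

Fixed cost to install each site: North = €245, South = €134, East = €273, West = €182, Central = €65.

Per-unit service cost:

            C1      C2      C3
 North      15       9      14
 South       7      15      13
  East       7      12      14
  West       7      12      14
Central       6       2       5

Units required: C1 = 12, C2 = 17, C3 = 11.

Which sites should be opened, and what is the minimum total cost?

Open Central only; minimum total cost 226.

For any fixed open set, each fleet base goes to its cheapest open site; total = fixed + service.
{Central}: C1→Central 6·12=72, C2→Central 2·17=34, C3→Central 5·11=55. Service 161; fixed 65; total 226.
{South, Central}: service 161 + fixed 199 = 360
{West, Central}: service 161 + fixed 247 = 408
{North, South, East, West, Central}: C1→Central 6·12=72, C2→Central 2·17=34, C3→Central 5·11=55. Service 161; fixed 899; total 1060.
No other subset beats 226.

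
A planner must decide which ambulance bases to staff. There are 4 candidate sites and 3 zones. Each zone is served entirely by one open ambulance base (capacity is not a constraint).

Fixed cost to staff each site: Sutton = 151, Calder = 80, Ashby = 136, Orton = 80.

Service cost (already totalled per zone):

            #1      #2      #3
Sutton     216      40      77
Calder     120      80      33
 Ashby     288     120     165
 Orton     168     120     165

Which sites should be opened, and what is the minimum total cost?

Open Calder only; minimum total cost 313.

For any fixed open set, each zone goes to its cheapest open site; total = fixed + service.
{Calder}: #1→Calder 120, #2→Calder 80, #3→Calder 33. Service 233; fixed 80; total 313.
{Calder, Orton}: service 233 + fixed 160 = 393
{Sutton, Calder}: service 193 + fixed 231 = 424
{Sutton, Calder, Ashby, Orton}: #1→Calder 120, #2→Sutton 40, #3→Calder 33. Service 193; fixed 447; total 640.
(All 15 nonempty subsets were checked; Calder only is lowest.)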